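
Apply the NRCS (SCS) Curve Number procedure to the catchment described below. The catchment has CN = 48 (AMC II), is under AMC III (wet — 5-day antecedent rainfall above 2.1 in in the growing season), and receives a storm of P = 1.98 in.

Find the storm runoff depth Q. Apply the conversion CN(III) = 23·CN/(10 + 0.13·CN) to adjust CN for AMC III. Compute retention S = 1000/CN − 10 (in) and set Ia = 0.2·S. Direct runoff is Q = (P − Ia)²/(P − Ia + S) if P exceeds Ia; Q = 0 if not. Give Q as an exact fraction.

Q = 12823561/68416950 in ≈ 0.187 in

CN(III) from CN(II)=48: (23·48)/(10 + 0.13·48) = 13800/203 ≈ 67.980
Retention S: 1000/CN − 10 with CN=67.980 → S = 325/69 ≈ 4.710 in
Ia = 0.2S: 0.2·4.710 = 0.942 in (exactly 65/69)
Excess rainfall: 1.980 − 0.942 = 1.038 in; P > Ia so Q > 0
Runoff Q = (P−Ia)²/(P−Ia+S) = (1.038)²/(1.038+4.710) = 12823561/68416950 ≈ 0.187 in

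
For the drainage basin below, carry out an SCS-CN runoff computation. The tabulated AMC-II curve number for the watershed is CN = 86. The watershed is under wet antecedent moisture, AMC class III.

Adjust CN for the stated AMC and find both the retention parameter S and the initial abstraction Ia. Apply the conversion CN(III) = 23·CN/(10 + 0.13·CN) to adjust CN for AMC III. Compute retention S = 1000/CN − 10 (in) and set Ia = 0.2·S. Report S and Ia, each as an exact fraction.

S = 700/989 in ≈ 0.708 in; Ia = 140/989 in ≈ 0.142 in

Adjust CN=86 to AMC III: 23·86/(10 + 0.13·86) → 1978 ÷ (1059/50) = 98900/1059 ≈ 93.390
S = 1000/(98900/1059) − 10 = 700/989 in ≈ 0.708 in
Initial abstraction Ia = S/5 = (700/989)/5 = 140/989 ≈ 0.142 in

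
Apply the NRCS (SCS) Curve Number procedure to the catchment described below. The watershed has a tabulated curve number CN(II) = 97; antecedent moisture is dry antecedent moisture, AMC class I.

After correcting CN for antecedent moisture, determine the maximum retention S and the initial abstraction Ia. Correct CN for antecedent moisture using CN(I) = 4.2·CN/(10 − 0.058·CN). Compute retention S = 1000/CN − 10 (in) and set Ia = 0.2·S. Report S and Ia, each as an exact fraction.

S = 500/679 in ≈ 0.736 in; Ia = 100/679 in ≈ 0.147 in

Adjust CN=97 to AMC I: 4.2·97/(10 − 0.058·97) → (2037/5) ÷ (2187/500) = 67900/729 ≈ 93.141
Max retention: S = 1000/(67900/729) − 10 = 500/679 in (≈ 0.736 in)
Ia = 0.2·(500/679) = 100/679 in ≈ 0.147 in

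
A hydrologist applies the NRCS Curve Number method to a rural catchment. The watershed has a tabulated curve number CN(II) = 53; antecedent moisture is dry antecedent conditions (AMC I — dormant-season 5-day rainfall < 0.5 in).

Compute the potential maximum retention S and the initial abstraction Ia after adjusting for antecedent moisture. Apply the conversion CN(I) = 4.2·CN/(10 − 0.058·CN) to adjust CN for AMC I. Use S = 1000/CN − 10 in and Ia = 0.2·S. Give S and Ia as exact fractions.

Adjust CN=53 to AMC I: 4.2·53/(10 − 0.058·53) → (1113/5) ÷ (3463/500) = 111300/3463 ≈ 32.140
S = 1000/(111300/3463) − 10 = 23500/1113 in ≈ 21.114 in
Ia = 0.2·(23500/1113) = 4700/1113 in ≈ 4.223 in

S = 23500/1113 in ≈ 21.114 in; Ia = 4700/1113 in ≈ 4.223 in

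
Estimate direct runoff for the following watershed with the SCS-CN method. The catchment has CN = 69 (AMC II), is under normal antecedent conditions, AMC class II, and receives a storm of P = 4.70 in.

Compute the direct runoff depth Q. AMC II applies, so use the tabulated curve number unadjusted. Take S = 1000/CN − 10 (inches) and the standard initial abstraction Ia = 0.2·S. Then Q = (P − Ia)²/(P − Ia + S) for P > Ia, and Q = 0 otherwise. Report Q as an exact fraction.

Average conditions: CN = 69 (no AMC adjustment).
S = 1000/69 − 10 = 310/69 in ≈ 4.493 in
Ia = 0.2S: 0.2·4.493 = 0.899 in (exactly 62/69)
Excess rainfall: 4.700 − 0.899 = 3.801 in; P > Ia so Q > 0
Q: (2623/690)² ÷ (5723/690) = 6880129/3948870 in (≈ 1.742 in)

Q = 6880129/3948870 in ≈ 1.742 in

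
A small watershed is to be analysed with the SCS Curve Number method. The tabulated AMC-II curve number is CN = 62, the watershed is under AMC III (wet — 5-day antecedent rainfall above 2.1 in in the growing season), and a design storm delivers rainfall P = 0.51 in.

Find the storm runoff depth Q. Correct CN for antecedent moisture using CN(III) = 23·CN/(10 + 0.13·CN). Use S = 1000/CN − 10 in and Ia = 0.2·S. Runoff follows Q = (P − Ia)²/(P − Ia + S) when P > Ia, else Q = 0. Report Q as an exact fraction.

Wet (AMC III): CN(III) = 23·62/(10 + 0.13·62) = 1426/(903/50) = 71300/903 ≈ 78.959
Retention S: 1000/CN − 10 with CN=78.959 → S = 1900/713 ≈ 2.665 in
Initial abstraction Ia = S/5 = (1900/713)/5 = 380/713 ≈ 0.533 in
P = 0.510 ≤ Ia = 0.533 in: entire storm abstracted, Q = 0.

Q = 0 in ≈ 0.000 in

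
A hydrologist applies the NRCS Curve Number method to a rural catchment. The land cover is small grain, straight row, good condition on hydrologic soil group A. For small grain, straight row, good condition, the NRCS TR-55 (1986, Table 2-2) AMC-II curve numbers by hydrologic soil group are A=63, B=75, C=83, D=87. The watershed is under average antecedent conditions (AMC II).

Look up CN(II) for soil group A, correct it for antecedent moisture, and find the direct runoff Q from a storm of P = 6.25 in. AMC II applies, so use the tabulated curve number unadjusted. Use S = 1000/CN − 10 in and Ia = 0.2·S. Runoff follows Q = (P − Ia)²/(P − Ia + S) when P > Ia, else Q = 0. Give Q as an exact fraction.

Q = 1635841/695268 in ≈ 2.353 in

NRCS table: small grain, straight row, good condition, soil group A → CN(II) = 63
CN(II) = 63; AMC II needs no correction.
S = 1000/63 − 10 = 370/63 in ≈ 5.873 in
Ia = 0.2·(370/63) = 74/63 in ≈ 1.175 in
P − Ia = 6.250 − 1.175 = 1279/252 ≈ 5.075 in (> 0, runoff occurs)
Runoff Q = (P−Ia)²/(P−Ia+S) = (5.075)²/(5.075+5.873) = 1635841/695268 ≈ 2.353 in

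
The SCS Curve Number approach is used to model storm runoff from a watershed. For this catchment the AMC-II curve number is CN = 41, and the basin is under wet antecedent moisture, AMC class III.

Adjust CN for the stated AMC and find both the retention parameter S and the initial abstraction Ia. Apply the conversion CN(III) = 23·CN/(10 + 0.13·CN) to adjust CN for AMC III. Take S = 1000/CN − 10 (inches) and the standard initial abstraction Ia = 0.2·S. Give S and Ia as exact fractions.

S = 5900/943 in ≈ 6.257 in; Ia = 1180/943 in ≈ 1.251 in

Adjust CN=41 to AMC III: 23·41/(10 + 0.13·41) → 943 ÷ (1533/100) = 94300/1533 ≈ 61.513
S = 1000/(94300/1533) − 10 = 5900/943 in ≈ 6.257 in
Initial abstraction Ia = S/5 = (5900/943)/5 = 1180/943 ≈ 1.251 in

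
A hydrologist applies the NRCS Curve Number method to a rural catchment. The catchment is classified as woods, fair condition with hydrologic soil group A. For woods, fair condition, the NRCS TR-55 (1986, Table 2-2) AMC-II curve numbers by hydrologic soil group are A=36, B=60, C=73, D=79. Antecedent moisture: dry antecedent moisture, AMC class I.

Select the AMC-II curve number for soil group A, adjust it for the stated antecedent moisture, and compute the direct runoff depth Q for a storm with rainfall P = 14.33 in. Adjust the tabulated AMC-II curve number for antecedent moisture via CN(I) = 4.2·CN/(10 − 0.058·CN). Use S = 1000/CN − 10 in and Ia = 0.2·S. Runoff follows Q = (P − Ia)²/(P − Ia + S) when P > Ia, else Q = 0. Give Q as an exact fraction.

NRCS table: woods, fair condition, soil group A → CN(II) = 36
CN(I) from CN(II)=36: (4.2·36)/(10 − 0.058·36) = 18900/989 ≈ 19.110
Retention S: 1000/CN − 10 with CN=19.110 → S = 8000/189 ≈ 42.328 in
Ia = 0.2·(8000/189) = 1600/189 in ≈ 8.466 in
Excess rainfall: 14.330 − 8.466 = 5.864 in; P > Ia so Q > 0
Q = (110837/18900)²/((110837/18900) + 8000/189) = (12284840569/357210000)/(910837/18900) = 12284840569/17214819300 in ≈ 0.714 in

Q = 12284840569/17214819300 in ≈ 0.714 in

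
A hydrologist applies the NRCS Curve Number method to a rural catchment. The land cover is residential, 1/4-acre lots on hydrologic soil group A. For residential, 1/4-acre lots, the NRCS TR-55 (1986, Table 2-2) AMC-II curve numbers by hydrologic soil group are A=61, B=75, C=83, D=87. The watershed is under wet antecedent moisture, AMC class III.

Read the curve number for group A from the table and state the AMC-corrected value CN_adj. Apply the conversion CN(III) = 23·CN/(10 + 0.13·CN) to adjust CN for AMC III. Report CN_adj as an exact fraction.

NRCS table: residential, 1/4-acre lots, soil group A → CN(II) = 61
Wet (AMC III): CN(III) = 23·61/(10 + 0.13·61) = 1403/(1793/100) = 140300/1793 ≈ 78.249

CN_adj = 140300/1793 ≈ 78.249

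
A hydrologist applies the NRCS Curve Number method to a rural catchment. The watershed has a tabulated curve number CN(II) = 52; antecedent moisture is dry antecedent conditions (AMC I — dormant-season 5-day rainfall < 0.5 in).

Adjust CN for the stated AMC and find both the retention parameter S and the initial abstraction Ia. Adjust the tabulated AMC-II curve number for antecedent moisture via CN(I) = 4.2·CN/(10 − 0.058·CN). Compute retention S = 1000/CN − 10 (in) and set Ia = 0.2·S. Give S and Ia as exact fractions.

Adjust CN=52 to AMC I: 4.2·52/(10 − 0.058·52) → (1092/5) ÷ (873/125) = 9100/291 ≈ 31.271
Retention S: 1000/CN − 10 with CN=31.271 → S = 2000/91 ≈ 21.978 in
Ia = 0.2·(2000/91) = 400/91 in ≈ 4.396 in

S = 2000/91 in ≈ 21.978 in; Ia = 400/91 in ≈ 4.396 in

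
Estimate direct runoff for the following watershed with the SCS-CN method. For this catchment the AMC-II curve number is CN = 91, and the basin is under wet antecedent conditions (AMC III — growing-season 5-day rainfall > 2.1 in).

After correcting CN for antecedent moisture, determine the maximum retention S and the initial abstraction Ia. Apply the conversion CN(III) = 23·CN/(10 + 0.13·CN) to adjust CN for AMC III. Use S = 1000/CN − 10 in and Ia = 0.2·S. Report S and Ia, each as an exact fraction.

CN(III) from CN(II)=91: (23·91)/(10 + 0.13·91) = 209300/2183 ≈ 95.877
Max retention: S = 1000/(209300/2183) − 10 = 900/2093 in (≈ 0.430 in)
Initial abstraction Ia = S/5 = (900/2093)/5 = 180/2093 ≈ 0.086 in

S = 900/2093 in ≈ 0.430 in; Ia = 180/2093 in ≈ 0.086 in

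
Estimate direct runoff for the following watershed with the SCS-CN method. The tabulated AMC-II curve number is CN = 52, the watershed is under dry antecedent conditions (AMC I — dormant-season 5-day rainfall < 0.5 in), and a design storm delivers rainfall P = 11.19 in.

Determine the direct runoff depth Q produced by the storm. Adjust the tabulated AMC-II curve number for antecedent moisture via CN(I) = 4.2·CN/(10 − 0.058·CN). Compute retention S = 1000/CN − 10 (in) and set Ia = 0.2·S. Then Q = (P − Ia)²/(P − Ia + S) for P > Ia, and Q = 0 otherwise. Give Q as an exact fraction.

Q = 3822825241/2382643900 in ≈ 1.604 in

Adjust CN=52 to AMC I: 4.2·52/(10 − 0.058·52) → (1092/5) ÷ (873/125) = 9100/291 ≈ 31.271
S = 1000/(9100/291) − 10 = 2000/91 in ≈ 21.978 in
Initial abstraction Ia = S/5 = (2000/91)/5 = 400/91 ≈ 4.396 in
P − Ia = 11.190 − 4.396 = 61829/9100 ≈ 6.794 in (> 0, runoff occurs)
Runoff Q = (P−Ia)²/(P−Ia+S) = (6.794)²/(6.794+21.978) = 3822825241/2382643900 ≈ 1.604 in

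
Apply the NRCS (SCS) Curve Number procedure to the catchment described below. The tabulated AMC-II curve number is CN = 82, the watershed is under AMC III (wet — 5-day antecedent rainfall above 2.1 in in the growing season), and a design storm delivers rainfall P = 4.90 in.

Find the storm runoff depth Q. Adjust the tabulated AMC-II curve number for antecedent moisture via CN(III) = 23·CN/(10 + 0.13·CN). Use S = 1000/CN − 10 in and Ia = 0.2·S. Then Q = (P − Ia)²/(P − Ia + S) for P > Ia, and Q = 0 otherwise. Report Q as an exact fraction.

Q = 1971981649/503628010 in ≈ 3.916 in

Wet (AMC III): CN(III) = 23·82/(10 + 0.13·82) = 1886/(1033/50) = 94300/1033 ≈ 91.288
S = 1000/(94300/1033) − 10 = 900/943 in ≈ 0.954 in
Ia = 0.2·(900/943) = 180/943 in ≈ 0.191 in
P − Ia = 4.900 − 0.191 = 44407/9430 ≈ 4.709 in (> 0, runoff occurs)
Q: (44407/9430)² ÷ (53407/9430) = 1971981649/503628010 in (≈ 3.916 in)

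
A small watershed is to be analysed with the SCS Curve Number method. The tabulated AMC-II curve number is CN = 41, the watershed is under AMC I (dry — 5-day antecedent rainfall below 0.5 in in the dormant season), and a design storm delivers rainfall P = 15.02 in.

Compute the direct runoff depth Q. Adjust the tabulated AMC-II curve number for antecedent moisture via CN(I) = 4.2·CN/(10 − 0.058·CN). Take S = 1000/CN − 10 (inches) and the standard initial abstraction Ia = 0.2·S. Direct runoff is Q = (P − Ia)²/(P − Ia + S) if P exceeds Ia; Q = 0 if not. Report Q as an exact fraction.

Adjust CN=41 to AMC I: 4.2·41/(10 − 0.058·41) → (861/5) ÷ (3811/500) = 86100/3811 ≈ 22.592
Max retention: S = 1000/(86100/3811) − 10 = 29500/861 in (≈ 34.262 in)
Initial abstraction Ia = S/5 = (29500/861)/5 = 5900/861 ≈ 6.852 in
Since P=15.020 > Ia=6.852: effective rainfall P−Ia = 351611/43050 in
Runoff Q = (P−Ia)²/(P−Ia+S) = (8.168)²/(8.168+34.262) = 123630295321/78635603550 ≈ 1.572 in

Q = 123630295321/78635603550 in ≈ 1.572 in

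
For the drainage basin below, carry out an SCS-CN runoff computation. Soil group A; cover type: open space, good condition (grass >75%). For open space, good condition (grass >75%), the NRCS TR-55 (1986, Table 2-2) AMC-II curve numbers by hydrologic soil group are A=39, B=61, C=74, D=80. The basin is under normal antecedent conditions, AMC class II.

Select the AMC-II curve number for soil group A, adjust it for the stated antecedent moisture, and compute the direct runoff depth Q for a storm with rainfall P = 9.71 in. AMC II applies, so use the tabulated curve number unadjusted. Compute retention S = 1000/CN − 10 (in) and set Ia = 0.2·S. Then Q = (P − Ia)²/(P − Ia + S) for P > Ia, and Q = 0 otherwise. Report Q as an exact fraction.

NRCS table: open space, good condition (grass >75%), soil group A → CN(II) = 39
Average conditions: CN = 39 (no AMC adjustment).
Retention S: 1000/CN − 10 with CN=39.000 → S = 610/39 ≈ 15.641 in
Ia = 0.2S: 0.2·15.641 = 3.128 in (exactly 122/39)
Excess rainfall: 9.710 − 3.128 = 6.582 in; P > Ia so Q > 0
Runoff Q = (P−Ia)²/(P−Ia+S) = (6.582)²/(6.582+15.641) = 658897561/338009100 ≈ 1.949 in

Q = 658897561/338009100 in ≈ 1.949 in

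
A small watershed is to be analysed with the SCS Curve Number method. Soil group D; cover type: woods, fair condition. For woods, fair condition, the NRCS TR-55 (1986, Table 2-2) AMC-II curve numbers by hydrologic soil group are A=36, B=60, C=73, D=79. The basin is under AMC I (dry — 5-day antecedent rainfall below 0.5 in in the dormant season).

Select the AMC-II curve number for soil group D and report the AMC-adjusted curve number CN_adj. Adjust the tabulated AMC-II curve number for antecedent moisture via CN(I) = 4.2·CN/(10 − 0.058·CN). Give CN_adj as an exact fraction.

CN_adj = 7900/129 ≈ 61.240

NRCS table: woods, fair condition, soil group D → CN(II) = 79
CN(I) from CN(II)=79: (4.2·79)/(10 − 0.058·79) = 7900/129 ≈ 61.240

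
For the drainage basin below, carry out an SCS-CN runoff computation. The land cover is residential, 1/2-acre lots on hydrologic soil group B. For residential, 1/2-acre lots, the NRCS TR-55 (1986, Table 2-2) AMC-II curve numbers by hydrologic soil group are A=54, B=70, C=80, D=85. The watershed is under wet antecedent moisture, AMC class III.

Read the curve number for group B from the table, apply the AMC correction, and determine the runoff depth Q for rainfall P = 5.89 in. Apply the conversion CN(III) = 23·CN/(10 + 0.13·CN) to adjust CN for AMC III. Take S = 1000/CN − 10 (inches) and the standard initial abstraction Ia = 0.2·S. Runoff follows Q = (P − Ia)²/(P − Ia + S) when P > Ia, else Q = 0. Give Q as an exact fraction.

Q = 7890591241/1913146900 in ≈ 4.124 in

NRCS table: residential, 1/2-acre lots, soil group B → CN(II) = 70
Adjust CN=70 to AMC III: 23·70/(10 + 0.13·70) → 1610 ÷ (191/10) = 16100/191 ≈ 84.293
Retention S: 1000/CN − 10 with CN=84.293 → S = 300/161 ≈ 1.863 in
Initial abstraction Ia = S/5 = (300/161)/5 = 60/161 ≈ 0.373 in
Excess rainfall: 5.890 − 0.373 = 5.517 in; P > Ia so Q > 0
Q = (88829/16100)²/((88829/16100) + 300/161) = (7890591241/259210000)/(118829/16100) = 7890591241/1913146900 in ≈ 4.124 in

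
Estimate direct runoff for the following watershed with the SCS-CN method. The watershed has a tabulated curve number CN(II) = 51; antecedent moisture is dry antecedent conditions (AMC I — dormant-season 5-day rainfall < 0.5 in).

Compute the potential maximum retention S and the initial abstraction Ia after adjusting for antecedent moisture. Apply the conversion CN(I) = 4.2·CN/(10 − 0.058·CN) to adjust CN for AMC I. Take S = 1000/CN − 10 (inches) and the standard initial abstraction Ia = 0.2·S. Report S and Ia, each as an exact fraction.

CN(I) from CN(II)=51: (4.2·51)/(10 − 0.058·51) = 15300/503 ≈ 30.417
Max retention: S = 1000/(15300/503) − 10 = 3500/153 in (≈ 22.876 in)
Initial abstraction Ia = S/5 = (3500/153)/5 = 700/153 ≈ 4.575 in

S = 3500/153 in ≈ 22.876 in; Ia = 700/153 in ≈ 4.575 in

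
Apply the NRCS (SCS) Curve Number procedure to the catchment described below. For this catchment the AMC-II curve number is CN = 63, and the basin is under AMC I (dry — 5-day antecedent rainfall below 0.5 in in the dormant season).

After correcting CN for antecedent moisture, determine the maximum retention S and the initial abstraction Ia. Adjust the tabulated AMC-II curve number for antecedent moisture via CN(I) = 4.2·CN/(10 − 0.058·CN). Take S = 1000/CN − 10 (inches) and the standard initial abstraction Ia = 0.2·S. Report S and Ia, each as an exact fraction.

S = 18500/1323 in ≈ 13.983 in; Ia = 3700/1323 in ≈ 2.797 in

Dry (AMC I): CN(I) = 4.2·63/(10 − 0.058·63) = (1323/5)/(3173/500) = 132300/3173 ≈ 41.696
Max retention: S = 1000/(132300/3173) − 10 = 18500/1323 in (≈ 13.983 in)
Initial abstraction Ia = S/5 = (18500/1323)/5 = 3700/1323 ≈ 2.797 in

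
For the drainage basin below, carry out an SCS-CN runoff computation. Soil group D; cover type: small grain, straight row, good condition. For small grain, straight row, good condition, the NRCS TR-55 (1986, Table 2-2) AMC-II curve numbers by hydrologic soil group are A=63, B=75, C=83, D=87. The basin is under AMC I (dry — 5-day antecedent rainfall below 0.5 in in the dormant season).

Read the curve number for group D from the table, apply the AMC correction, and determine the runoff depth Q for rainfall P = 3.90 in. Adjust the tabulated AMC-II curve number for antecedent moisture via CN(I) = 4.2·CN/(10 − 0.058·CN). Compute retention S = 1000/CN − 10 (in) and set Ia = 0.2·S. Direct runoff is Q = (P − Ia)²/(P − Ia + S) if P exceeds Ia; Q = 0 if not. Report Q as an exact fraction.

Q = 261031693/173217870 in ≈ 1.507 in

NRCS table: small grain, straight row, good condition, soil group D → CN(II) = 87
CN(I) from CN(II)=87: (4.2·87)/(10 − 0.058·87) = 182700/2477 ≈ 73.759
Retention S: 1000/CN − 10 with CN=73.759 → S = 6500/1827 ≈ 3.558 in
Ia = 0.2·(6500/1827) = 1300/1827 in ≈ 0.712 in
P − Ia = 3.900 − 0.712 = 58253/18270 ≈ 3.188 in (> 0, runoff occurs)
Q: (58253/18270)² ÷ (123253/18270) = 261031693/173217870 in (≈ 1.507 in)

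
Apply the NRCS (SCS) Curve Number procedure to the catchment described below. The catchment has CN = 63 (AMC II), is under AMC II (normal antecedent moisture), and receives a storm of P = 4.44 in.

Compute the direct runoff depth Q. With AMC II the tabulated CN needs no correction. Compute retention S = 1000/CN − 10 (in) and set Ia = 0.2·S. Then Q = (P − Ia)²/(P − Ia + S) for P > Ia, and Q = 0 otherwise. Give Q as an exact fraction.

Q = 714877/612675 in ≈ 1.167 in

Average conditions: CN = 63 (no AMC adjustment).
Retention S: 1000/CN − 10 with CN=63.000 → S = 370/63 ≈ 5.873 in
Ia = 0.2·(370/63) = 74/63 in ≈ 1.175 in
P − Ia = 4.440 − 1.175 = 5143/1575 ≈ 3.265 in (> 0, runoff occurs)
Runoff Q = (P−Ia)²/(P−Ia+S) = (3.265)²/(3.265+5.873) = 714877/612675 ≈ 1.167 in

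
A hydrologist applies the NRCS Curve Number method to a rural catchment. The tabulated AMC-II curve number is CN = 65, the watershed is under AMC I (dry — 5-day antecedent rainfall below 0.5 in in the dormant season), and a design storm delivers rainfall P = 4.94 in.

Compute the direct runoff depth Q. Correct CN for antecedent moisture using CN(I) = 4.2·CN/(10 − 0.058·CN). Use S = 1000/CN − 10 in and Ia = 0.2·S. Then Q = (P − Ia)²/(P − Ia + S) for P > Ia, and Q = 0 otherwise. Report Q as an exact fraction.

Adjust CN=65 to AMC I: 4.2·65/(10 − 0.058·65) → 273 ÷ (623/100) = 3900/89 ≈ 43.820
Retention S: 1000/CN − 10 with CN=43.820 → S = 500/39 ≈ 12.821 in
Ia = 0.2S: 0.2·12.821 = 2.564 in (exactly 100/39)
Excess rainfall: 4.940 − 2.564 = 2.376 in; P > Ia so Q > 0
Q: (4633/1950)² ÷ (29633/1950) = 21464689/57784350 in (≈ 0.371 in)

Q = 21464689/57784350 in ≈ 0.371 in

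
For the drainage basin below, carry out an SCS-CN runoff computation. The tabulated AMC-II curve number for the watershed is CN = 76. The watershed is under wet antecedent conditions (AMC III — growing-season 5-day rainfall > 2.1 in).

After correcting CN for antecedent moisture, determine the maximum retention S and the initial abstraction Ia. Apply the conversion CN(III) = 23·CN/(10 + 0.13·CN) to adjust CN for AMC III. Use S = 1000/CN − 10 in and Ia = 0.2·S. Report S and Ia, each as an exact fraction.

Wet (AMC III): CN(III) = 23·76/(10 + 0.13·76) = 1748/(497/25) = 43700/497 ≈ 87.928
S = 1000/(43700/497) − 10 = 600/437 in ≈ 1.373 in
Ia = 0.2·(600/437) = 120/437 in ≈ 0.275 in

S = 600/437 in ≈ 1.373 in; Ia = 120/437 in ≈ 0.275 in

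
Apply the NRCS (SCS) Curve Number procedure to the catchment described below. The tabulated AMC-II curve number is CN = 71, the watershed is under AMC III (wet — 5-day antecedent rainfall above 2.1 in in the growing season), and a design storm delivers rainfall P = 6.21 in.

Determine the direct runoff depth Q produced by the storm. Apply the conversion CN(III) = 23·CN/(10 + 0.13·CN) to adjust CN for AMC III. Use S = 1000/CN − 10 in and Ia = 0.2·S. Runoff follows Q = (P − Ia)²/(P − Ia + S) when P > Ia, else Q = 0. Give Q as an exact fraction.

Q = 914113824649/203486986900 in ≈ 4.492 in

Adjust CN=71 to AMC III: 23·71/(10 + 0.13·71) → 1633 ÷ (1923/100) = 163300/1923 ≈ 84.919
Retention S: 1000/CN − 10 with CN=84.919 → S = 2900/1633 ≈ 1.776 in
Ia = 0.2S: 0.2·1.776 = 0.355 in (exactly 580/1633)
Excess rainfall: 6.210 − 0.355 = 5.855 in; P > Ia so Q > 0
Runoff Q = (P−Ia)²/(P−Ia+S) = (5.855)²/(5.855+1.776) = 914113824649/203486986900 ≈ 4.492 in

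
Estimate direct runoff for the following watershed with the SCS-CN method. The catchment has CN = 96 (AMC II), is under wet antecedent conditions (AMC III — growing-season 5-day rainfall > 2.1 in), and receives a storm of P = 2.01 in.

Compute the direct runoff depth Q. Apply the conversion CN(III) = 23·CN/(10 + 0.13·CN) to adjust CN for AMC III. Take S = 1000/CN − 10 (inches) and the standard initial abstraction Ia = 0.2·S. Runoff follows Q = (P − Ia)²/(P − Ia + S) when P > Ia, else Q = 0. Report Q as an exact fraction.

CN(III) from CN(II)=96: (23·96)/(10 + 0.13·96) = 27600/281 ≈ 98.221
Retention S: 1000/CN − 10 with CN=98.221 → S = 25/138 ≈ 0.181 in
Initial abstraction Ia = S/5 = (25/138)/5 = 5/138 ≈ 0.036 in
P − Ia = 2.010 − 0.036 = 13619/6900 ≈ 1.974 in (> 0, runoff occurs)
Runoff Q = (P−Ia)²/(P−Ia+S) = (1.974)²/(1.974+0.181) = 185477161/102596100 ≈ 1.808 in

Q = 185477161/102596100 in ≈ 1.808 in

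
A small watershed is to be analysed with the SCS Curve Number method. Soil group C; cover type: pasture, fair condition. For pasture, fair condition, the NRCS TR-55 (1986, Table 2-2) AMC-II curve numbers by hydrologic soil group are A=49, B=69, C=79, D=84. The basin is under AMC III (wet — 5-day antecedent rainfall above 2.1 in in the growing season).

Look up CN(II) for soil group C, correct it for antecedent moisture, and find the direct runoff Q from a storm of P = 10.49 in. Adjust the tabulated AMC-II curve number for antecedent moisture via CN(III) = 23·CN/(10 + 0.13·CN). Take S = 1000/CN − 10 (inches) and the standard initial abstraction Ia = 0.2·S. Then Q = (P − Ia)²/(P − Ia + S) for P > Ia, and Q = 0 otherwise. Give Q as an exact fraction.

Q = 3474619025089/376851796100 in ≈ 9.220 in

NRCS table: pasture, fair condition, soil group C → CN(II) = 79
CN(III) from CN(II)=79: (23·79)/(10 + 0.13·79) = 181700/2027 ≈ 89.640
Max retention: S = 1000/(181700/2027) − 10 = 2100/1817 in (≈ 1.156 in)
Initial abstraction Ia = S/5 = (2100/1817)/5 = 420/1817 ≈ 0.231 in
Excess rainfall: 10.490 − 0.231 = 10.259 in; P > Ia so Q > 0
Runoff Q = (P−Ia)²/(P−Ia+S) = (10.259)²/(10.259+1.156) = 3474619025089/376851796100 ≈ 9.220 in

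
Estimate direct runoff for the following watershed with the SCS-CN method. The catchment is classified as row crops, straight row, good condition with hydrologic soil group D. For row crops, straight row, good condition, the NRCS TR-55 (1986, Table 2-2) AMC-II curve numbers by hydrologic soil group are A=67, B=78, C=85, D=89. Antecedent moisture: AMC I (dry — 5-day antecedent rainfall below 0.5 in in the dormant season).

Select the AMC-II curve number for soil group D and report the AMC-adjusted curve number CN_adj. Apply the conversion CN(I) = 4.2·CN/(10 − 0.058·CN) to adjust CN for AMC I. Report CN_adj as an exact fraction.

NRCS table: row crops, straight row, good condition, soil group D → CN(II) = 89
Dry (AMC I): CN(I) = 4.2·89/(10 − 0.058·89) = (1869/5)/(2419/500) = 186900/2419 ≈ 77.263

CN_adj = 186900/2419 ≈ 77.263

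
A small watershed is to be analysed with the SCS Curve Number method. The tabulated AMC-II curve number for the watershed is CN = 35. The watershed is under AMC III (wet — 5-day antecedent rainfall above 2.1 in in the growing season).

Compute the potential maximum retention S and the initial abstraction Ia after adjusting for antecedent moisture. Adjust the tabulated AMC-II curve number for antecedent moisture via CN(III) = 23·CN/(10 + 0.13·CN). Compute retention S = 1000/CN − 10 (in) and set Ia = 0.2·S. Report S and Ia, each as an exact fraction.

CN(III) from CN(II)=35: (23·35)/(10 + 0.13·35) = 16100/291 ≈ 55.326
Retention S: 1000/CN − 10 with CN=55.326 → S = 1300/161 ≈ 8.075 in
Initial abstraction Ia = S/5 = (1300/161)/5 = 260/161 ≈ 1.615 in

S = 1300/161 in ≈ 8.075 in; Ia = 260/161 in ≈ 1.615 in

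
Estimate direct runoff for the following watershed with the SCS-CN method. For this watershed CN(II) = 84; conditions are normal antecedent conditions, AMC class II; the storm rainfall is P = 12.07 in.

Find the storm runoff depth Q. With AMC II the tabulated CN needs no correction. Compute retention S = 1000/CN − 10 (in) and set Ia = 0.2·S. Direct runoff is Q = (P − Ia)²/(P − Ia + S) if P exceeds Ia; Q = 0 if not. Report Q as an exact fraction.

AMC II — tabulated CN = 84 applies directly.
S = 1000/84 − 10 = 40/21 in ≈ 1.905 in
Ia = 0.2S: 0.2·1.905 = 0.381 in (exactly 8/21)
Since P=12.070 > Ia=0.381: effective rainfall P−Ia = 24547/2100 in
Q = (24547/2100)²/((24547/2100) + 40/21) = (602555209/4410000)/(28547/2100) = 602555209/59948700 in ≈ 10.051 in

Q = 602555209/59948700 in ≈ 10.051 in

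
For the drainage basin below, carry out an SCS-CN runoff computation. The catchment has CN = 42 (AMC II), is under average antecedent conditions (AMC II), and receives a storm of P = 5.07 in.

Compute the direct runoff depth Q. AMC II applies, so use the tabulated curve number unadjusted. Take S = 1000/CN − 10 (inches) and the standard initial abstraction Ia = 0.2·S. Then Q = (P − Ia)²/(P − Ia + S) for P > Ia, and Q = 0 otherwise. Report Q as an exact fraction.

AMC II — tabulated CN = 42 applies directly.
Max retention: S = 1000/42 − 10 = 290/21 in (≈ 13.810 in)
Ia = 0.2S: 0.2·13.810 = 2.762 in (exactly 58/21)
Excess rainfall: 5.070 − 2.762 = 2.308 in; P > Ia so Q > 0
Q = (4847/2100)²/((4847/2100) + 290/21) = (23493409/4410000)/(33847/2100) = 23493409/71078700 in ≈ 0.331 in

Q = 23493409/71078700 in ≈ 0.331 in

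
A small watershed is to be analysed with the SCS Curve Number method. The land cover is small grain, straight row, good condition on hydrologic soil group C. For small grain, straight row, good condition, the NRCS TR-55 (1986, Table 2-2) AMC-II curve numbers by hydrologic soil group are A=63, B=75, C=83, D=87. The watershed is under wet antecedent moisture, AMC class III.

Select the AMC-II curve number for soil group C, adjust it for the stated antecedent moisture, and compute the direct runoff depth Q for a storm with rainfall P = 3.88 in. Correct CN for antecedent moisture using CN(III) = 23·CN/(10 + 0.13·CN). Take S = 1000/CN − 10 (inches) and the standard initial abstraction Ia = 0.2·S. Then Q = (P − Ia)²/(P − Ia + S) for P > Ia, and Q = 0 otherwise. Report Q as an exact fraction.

Q = 31213348929/10460031425 in ≈ 2.984 in

NRCS table: small grain, straight row, good condition, soil group C → CN(II) = 83
Wet (AMC III): CN(III) = 23·83/(10 + 0.13·83) = 1909/(2079/100) = 190900/2079 ≈ 91.823
S = 1000/(190900/2079) − 10 = 1700/1909 in ≈ 0.891 in
Ia = 0.2S: 0.2·0.891 = 0.178 in (exactly 340/1909)
Since P=3.880 > Ia=0.178: effective rainfall P−Ia = 176673/47725 in
Q: (176673/47725)² ÷ (219173/47725) = 31213348929/10460031425 in (≈ 2.984 in)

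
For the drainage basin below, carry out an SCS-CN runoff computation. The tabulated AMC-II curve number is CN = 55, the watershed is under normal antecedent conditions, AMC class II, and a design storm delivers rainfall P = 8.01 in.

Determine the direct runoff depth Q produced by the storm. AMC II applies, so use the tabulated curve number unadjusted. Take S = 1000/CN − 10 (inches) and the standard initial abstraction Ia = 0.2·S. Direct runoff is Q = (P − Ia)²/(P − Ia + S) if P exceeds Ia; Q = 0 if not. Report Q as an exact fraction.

AMC II — tabulated CN = 55 applies directly.
Retention S: 1000/CN − 10 with CN=55.000 → S = 90/11 ≈ 8.182 in
Initial abstraction Ia = S/5 = (90/11)/5 = 18/11 ≈ 1.636 in
Excess rainfall: 8.010 − 1.636 = 6.374 in; P > Ia so Q > 0
Q = (7011/1100)²/((7011/1100) + 90/11) = (49154121/1210000)/(16011/1100) = 1820523/652300 in ≈ 2.791 in

Q = 1820523/652300 in ≈ 2.791 in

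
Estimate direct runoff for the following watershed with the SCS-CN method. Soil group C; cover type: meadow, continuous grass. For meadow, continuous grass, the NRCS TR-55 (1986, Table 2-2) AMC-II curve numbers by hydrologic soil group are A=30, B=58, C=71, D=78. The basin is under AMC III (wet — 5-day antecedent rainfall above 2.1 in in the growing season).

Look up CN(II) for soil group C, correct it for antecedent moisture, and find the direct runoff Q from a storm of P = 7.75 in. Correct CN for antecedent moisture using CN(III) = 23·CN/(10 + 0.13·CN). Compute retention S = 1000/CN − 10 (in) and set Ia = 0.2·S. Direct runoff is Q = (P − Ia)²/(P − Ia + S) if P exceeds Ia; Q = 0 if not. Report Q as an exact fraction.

Q = 2333179809/391286396 in ≈ 5.963 in

NRCS table: meadow, continuous grass, soil group C → CN(II) = 71
Wet (AMC III): CN(III) = 23·71/(10 + 0.13·71) = 1633/(1923/100) = 163300/1923 ≈ 84.919
Max retention: S = 1000/(163300/1923) − 10 = 2900/1633 in (≈ 1.776 in)
Ia = 0.2S: 0.2·1.776 = 0.355 in (exactly 580/1633)
Since P=7.750 > Ia=0.355: effective rainfall P−Ia = 48303/6532 in
Runoff Q = (P−Ia)²/(P−Ia+S) = (7.395)²/(7.395+1.776) = 2333179809/391286396 ≈ 5.963 in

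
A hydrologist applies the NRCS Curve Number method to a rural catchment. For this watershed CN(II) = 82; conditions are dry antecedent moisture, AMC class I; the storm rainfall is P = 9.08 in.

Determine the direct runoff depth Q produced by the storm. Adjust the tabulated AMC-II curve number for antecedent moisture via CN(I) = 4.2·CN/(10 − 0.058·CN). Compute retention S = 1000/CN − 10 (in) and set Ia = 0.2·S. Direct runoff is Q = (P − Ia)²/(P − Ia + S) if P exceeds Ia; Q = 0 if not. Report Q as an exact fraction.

Q = 3323407201/682694075 in ≈ 4.868 in

CN(I) from CN(II)=82: (4.2·82)/(10 − 0.058·82) = 28700/437 ≈ 65.675
Retention S: 1000/CN − 10 with CN=65.675 → S = 1500/287 ≈ 5.226 in
Ia = 0.2S: 0.2·5.226 = 1.045 in (exactly 300/287)
Excess rainfall: 9.080 − 1.045 = 8.035 in; P > Ia so Q > 0
Q = (57649/7175)²/((57649/7175) + 1500/287) = (3323407201/51480625)/(95149/7175) = 3323407201/682694075 in ≈ 4.868 in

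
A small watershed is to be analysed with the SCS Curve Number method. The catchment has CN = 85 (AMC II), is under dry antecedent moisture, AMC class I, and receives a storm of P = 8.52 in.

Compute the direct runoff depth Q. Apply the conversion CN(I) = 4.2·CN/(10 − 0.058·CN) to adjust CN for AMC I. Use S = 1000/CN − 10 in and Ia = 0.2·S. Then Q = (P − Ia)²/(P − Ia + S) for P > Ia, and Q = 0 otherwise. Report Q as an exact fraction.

Adjust CN=85 to AMC I: 4.2·85/(10 − 0.058·85) → 357 ÷ (507/100) = 11900/169 ≈ 70.414
Max retention: S = 1000/(11900/169) − 10 = 500/119 in (≈ 4.202 in)
Ia = 0.2S: 0.2·4.202 = 0.840 in (exactly 100/119)
Since P=8.520 > Ia=0.840: effective rainfall P−Ia = 22847/2975 in
Q = (22847/2975)²/((22847/2975) + 500/119) = (521985409/8850625)/(35347/2975) = 521985409/105157325 in ≈ 4.964 in

Q = 521985409/105157325 in ≈ 4.964 in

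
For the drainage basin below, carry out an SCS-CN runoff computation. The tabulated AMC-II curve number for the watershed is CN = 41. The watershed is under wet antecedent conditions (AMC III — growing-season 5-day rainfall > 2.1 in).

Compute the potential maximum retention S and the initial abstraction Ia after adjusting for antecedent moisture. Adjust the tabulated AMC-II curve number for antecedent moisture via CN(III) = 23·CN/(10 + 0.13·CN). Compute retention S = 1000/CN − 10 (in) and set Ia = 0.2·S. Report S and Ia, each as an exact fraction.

S = 5900/943 in ≈ 6.257 in; Ia = 1180/943 in ≈ 1.251 in

Wet (AMC III): CN(III) = 23·41/(10 + 0.13·41) = 943/(1533/100) = 94300/1533 ≈ 61.513
Max retention: S = 1000/(94300/1533) − 10 = 5900/943 in (≈ 6.257 in)
Ia = 0.2S: 0.2·6.257 = 1.251 in (exactly 1180/943)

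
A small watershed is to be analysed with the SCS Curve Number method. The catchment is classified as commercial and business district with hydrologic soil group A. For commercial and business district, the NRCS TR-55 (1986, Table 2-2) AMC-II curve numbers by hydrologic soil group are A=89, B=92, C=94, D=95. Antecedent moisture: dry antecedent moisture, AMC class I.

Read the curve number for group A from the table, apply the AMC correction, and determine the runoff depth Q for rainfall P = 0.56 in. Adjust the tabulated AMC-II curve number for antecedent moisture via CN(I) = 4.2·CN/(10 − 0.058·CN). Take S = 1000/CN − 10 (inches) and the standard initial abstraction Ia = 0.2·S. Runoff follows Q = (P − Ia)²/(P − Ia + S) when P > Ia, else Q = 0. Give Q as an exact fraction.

NRCS table: commercial and business district, soil group A → CN(II) = 89
CN(I) from CN(II)=89: (4.2·89)/(10 − 0.058·89) = 186900/2419 ≈ 77.263
Retention S: 1000/CN − 10 with CN=77.263 → S = 5500/1869 ≈ 2.943 in
Initial abstraction Ia = S/5 = (5500/1869)/5 = 1100/1869 ≈ 0.589 in
P = 0.560 ≤ Ia = 0.589 in: entire storm abstracted, Q = 0.

Q = 0 in ≈ 0.000 in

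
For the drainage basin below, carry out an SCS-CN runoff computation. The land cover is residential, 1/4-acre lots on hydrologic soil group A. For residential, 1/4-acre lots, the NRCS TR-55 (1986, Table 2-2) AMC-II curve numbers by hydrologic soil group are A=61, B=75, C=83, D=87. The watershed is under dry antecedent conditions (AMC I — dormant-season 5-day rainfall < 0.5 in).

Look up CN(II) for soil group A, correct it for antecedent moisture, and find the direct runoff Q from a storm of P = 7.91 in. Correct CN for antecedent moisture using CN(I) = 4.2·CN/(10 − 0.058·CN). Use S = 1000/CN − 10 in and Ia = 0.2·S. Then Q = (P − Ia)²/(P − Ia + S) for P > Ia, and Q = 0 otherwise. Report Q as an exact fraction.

Q = 43162971049/36626223900 in ≈ 1.178 in

NRCS table: residential, 1/4-acre lots, soil group A → CN(II) = 61
Adjust CN=61 to AMC I: 4.2·61/(10 − 0.058·61) → (1281/5) ÷ (3231/500) = 42700/1077 ≈ 39.647
Retention S: 1000/CN − 10 with CN=39.647 → S = 6500/427 ≈ 15.222 in
Ia = 0.2·(6500/427) = 1300/427 in ≈ 3.044 in
Excess rainfall: 7.910 − 3.044 = 4.866 in; P > Ia so Q > 0
Runoff Q = (P−Ia)²/(P−Ia+S) = (4.866)²/(4.866+15.222) = 43162971049/36626223900 ≈ 1.178 in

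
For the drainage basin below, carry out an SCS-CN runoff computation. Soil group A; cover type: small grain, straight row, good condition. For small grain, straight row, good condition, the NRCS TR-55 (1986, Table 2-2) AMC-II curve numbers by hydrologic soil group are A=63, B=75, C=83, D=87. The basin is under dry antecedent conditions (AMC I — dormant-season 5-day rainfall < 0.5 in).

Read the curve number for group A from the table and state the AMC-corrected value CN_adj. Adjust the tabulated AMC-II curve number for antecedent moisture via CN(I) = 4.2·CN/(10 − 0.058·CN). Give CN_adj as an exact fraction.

NRCS table: small grain, straight row, good condition, soil group A → CN(II) = 63
CN(I) from CN(II)=63: (4.2·63)/(10 − 0.058·63) = 132300/3173 ≈ 41.696

CN_adj = 132300/3173 ≈ 41.696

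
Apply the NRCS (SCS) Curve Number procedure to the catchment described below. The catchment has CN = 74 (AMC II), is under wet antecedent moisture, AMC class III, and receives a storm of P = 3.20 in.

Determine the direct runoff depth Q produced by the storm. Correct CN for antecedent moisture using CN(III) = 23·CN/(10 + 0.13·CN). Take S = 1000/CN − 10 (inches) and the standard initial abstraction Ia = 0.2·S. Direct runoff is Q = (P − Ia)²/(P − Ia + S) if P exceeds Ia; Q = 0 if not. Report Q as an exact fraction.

Q = 9480241/5003880 in ≈ 1.895 in

Wet (AMC III): CN(III) = 23·74/(10 + 0.13·74) = 1702/(981/50) = 85100/981 ≈ 86.748
Retention S: 1000/CN − 10 with CN=86.748 → S = 1300/851 ≈ 1.528 in
Ia = 0.2·(1300/851) = 260/851 in ≈ 0.306 in
P − Ia = 3.200 − 0.306 = 12316/4255 ≈ 2.894 in (> 0, runoff occurs)
Q: (12316/4255)² ÷ (18816/4255) = 9480241/5003880 in (≈ 1.895 in)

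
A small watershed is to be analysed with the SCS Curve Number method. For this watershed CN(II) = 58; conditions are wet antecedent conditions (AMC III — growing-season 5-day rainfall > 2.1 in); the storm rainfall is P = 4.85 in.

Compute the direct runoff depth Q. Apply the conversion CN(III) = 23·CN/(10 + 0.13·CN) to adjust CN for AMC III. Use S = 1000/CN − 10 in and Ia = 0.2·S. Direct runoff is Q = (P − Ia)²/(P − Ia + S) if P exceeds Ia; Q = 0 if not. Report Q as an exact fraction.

Q = 3169577401/1311308660 in ≈ 2.417 in

CN(III) from CN(II)=58: (23·58)/(10 + 0.13·58) = 66700/877 ≈ 76.055
Retention S: 1000/CN − 10 with CN=76.055 → S = 2100/667 ≈ 3.148 in
Initial abstraction Ia = S/5 = (2100/667)/5 = 420/667 ≈ 0.630 in
Excess rainfall: 4.850 − 0.630 = 4.220 in; P > Ia so Q > 0
Q = (56299/13340)²/((56299/13340) + 2100/667) = (3169577401/177955600)/(98299/13340) = 3169577401/1311308660 in ≈ 2.417 in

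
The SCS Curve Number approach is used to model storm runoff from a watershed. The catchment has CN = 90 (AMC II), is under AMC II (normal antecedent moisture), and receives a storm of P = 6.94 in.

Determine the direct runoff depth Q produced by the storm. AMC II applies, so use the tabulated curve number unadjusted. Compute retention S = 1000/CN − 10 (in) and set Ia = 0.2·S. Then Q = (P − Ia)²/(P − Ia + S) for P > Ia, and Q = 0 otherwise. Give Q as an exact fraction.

Q = 9138529/1585350 in ≈ 5.764 in

Average conditions: CN = 90 (no AMC adjustment).
Retention S: 1000/CN − 10 with CN=90.000 → S = 10/9 ≈ 1.111 in
Ia = 0.2·(10/9) = 2/9 in ≈ 0.222 in
Excess rainfall: 6.940 − 0.222 = 6.718 in; P > Ia so Q > 0
Q = (3023/450)²/((3023/450) + 10/9) = (9138529/202500)/(3523/450) = 9138529/1585350 in ≈ 5.764 in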